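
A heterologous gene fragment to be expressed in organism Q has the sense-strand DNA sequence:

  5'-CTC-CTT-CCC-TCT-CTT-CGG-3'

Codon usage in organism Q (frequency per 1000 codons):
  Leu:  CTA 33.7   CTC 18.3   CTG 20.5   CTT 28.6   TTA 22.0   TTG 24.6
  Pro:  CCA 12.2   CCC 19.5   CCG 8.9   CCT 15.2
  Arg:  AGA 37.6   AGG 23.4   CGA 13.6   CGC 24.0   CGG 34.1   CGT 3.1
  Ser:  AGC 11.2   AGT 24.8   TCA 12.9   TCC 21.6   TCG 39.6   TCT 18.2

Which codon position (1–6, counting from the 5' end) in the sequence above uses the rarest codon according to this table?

Codon 1 CTC (Leu): 18.3 per 1000.
Codon 2 CTT (Leu): 28.6 per 1000.
Codon 3 CCC (Pro): 19.5 per 1000.
Codon 4 TCT (Ser): 18.2 per 1000.
Codon 5 CTT (Leu): 28.6 per 1000.
Codon 6 CGG (Arg): 34.1 per 1000.
Lowest frequency is 18.2 at codon 4.

4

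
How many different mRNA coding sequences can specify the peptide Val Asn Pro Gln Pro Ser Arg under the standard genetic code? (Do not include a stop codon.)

9216

Val: 4 codons.
Asn: 2 codons.
Pro: 4 codons.
Gln: 2 codons.
Pro: 4 codons.
Ser: 6 codons.
Arg: 6 codons.
4 × 2 × 4 × 2 × 4 × 6 × 6 = 9216.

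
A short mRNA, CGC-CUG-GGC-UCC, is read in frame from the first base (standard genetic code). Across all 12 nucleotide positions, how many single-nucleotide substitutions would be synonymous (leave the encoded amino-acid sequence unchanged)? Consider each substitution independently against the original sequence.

Codon 1 (CGC, Arg): 3 synonymous substitutions.
Codon 2 (CUG, Leu): 4 synonymous substitutions.
Codon 3 (GGC, Gly): 3 synonymous substitutions.
Codon 4 (UCC, Ser): 3 synonymous substitutions.
Total: 3 + 4 + 3 + 3 = 13.

13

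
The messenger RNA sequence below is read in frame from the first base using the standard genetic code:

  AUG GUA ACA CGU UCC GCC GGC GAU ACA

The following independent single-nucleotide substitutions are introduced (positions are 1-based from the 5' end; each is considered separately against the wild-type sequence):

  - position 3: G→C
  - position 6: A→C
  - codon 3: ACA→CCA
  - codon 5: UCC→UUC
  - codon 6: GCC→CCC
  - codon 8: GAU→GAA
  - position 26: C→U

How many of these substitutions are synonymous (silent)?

Codon 1: AUG (Met) → AUC (Ile) — missense.
Codon 2: GUA (Val) → GUC (Val) — synonymous.
Codon 3: ACA (Thr) → CCA (Pro) — missense.
Codon 5: UCC (Ser) → UUC (Phe) — missense.
Codon 6: GCC (Ala) → CCC (Pro) — missense.
Codon 8: GAU (Asp) → GAA (Glu) — missense.
Codon 9: ACA (Thr) → AUA (Ile) — missense.
Synonymous: 1 of 7.

1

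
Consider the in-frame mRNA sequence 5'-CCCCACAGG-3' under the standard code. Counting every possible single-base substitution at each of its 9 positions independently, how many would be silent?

Codon 1 (CCC, Pro): 3 synonymous substitutions.
Codon 2 (CAC, His): 1 synonymous substitution.
Codon 3 (AGG, Arg): 2 synonymous substitutions.
Total: 3 + 1 + 2 = 6.

6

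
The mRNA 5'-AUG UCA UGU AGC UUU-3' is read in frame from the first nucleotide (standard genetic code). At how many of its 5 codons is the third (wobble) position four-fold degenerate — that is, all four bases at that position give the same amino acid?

1

Codon 1 AUG (Met): third position 1-fold.
Codon 2 UCA (Ser): third position 4-fold.
Codon 3 UGU (Cys): third position 2-fold.
Codon 4 AGC (Ser): third position 2-fold.
Codon 5 UUU (Phe): third position 2-fold.
Four-fold degenerate third positions: 1.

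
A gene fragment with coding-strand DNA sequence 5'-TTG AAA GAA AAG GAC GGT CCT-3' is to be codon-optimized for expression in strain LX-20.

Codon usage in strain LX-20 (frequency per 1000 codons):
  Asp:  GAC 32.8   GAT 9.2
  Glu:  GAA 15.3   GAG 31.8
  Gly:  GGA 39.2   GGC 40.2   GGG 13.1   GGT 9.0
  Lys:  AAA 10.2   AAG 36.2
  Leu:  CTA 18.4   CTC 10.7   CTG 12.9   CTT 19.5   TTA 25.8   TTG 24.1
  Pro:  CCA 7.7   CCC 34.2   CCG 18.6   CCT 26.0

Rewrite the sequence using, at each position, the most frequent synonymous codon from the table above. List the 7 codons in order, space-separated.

Codon 1 (Leu): best is TTA at 25.8.
Codon 2 (Lys): best is AAG at 36.2.
Codon 3 (Glu): best is GAG at 31.8.
Codon 4 (Lys): best is AAG at 36.2.
Codon 5 (Asp): best is GAC at 32.8.
Codon 6 (Gly): best is GGC at 40.2.
Codon 7 (Pro): best is CCC at 34.2.

TTA AAG GAG AAG GAC GGC CCC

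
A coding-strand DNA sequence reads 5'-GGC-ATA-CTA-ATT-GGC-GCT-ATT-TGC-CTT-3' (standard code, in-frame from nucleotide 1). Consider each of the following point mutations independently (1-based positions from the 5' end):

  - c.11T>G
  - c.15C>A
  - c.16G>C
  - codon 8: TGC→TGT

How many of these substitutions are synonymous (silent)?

Codon 4: ATT (Ile) → AGT (Ser) — missense.
Codon 5: GGC (Gly) → GGA (Gly) — synonymous.
Codon 6: GCT (Ala) → CCT (Pro) — missense.
Codon 8: TGC (Cys) → TGT (Cys) — synonymous.
Synonymous: 2 of 4.

2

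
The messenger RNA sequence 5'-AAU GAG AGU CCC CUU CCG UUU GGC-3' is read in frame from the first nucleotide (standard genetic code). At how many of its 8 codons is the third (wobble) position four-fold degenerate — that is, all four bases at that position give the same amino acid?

4

Codon 1 AAU (Asn): third position 2-fold.
Codon 2 GAG (Glu): third position 2-fold.
Codon 3 AGU (Ser): third position 2-fold.
Codon 4 CCC (Pro): third position 4-fold.
Codon 5 CUU (Leu): third position 4-fold.
Codon 6 CCG (Pro): third position 4-fold.
Codon 7 UUU (Phe): third position 2-fold.
Codon 8 GGC (Gly): third position 4-fold.
Four-fold degenerate third positions: 4.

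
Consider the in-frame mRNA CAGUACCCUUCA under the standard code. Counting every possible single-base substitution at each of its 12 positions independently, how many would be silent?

8

Codon 1 (CAG, Gln): 1 synonymous substitution.
Codon 2 (UAC, Tyr): 1 synonymous substitution.
Codon 3 (CCU, Pro): 3 synonymous substitutions.
Codon 4 (UCA, Ser): 3 synonymous substitutions.
Total: 1 + 1 + 3 + 3 = 8.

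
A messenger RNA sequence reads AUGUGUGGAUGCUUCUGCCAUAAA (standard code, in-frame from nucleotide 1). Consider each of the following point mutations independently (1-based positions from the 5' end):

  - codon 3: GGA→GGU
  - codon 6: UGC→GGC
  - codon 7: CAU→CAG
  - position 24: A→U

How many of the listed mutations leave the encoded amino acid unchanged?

1

Codon 3: GGA (Gly) → GGU (Gly) — synonymous.
Codon 6: UGC (Cys) → GGC (Gly) — missense.
Codon 7: CAU (His) → CAG (Gln) — missense.
Codon 8: AAA (Lys) → AAU (Asn) — missense.
Synonymous: 1 of 4.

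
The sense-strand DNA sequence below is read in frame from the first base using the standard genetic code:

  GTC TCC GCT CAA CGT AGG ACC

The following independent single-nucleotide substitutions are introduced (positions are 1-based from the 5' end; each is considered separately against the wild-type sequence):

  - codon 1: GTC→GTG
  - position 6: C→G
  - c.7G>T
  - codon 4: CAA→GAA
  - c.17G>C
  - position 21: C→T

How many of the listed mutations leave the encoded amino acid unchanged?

Codon 1: GTC (Val) → GTG (Val) — synonymous.
Codon 2: TCC (Ser) → TCG (Ser) — synonymous.
Codon 3: GCT (Ala) → TCT (Ser) — missense.
Codon 4: CAA (Gln) → GAA (Glu) — missense.
Codon 6: AGG (Arg) → ACG (Thr) — missense.
Codon 7: ACC (Thr) → ACT (Thr) — synonymous.
Synonymous: 3 of 6.

3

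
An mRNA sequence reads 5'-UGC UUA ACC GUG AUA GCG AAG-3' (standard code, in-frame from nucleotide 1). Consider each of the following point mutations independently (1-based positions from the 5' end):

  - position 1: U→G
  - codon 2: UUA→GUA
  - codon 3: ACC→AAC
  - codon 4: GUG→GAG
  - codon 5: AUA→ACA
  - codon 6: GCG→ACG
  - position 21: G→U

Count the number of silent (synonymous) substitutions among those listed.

0

Codon 1: UGC (Cys) → GGC (Gly) — missense.
Codon 2: UUA (Leu) → GUA (Val) — missense.
Codon 3: ACC (Thr) → AAC (Asn) — missense.
Codon 4: GUG (Val) → GAG (Glu) — missense.
Codon 5: AUA (Ile) → ACA (Thr) — missense.
Codon 6: GCG (Ala) → ACG (Thr) — missense.
Codon 7: AAG (Lys) → AAU (Asn) — missense.
Synonymous: 0 of 7.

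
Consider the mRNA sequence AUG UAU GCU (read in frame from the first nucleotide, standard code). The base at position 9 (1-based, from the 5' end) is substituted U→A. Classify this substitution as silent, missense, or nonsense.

Position 9 falls in codon 3: GCU → Ala.
After the substitution the codon is GCA → Ala.
Both encode Ala, so the change is synonymous.

silent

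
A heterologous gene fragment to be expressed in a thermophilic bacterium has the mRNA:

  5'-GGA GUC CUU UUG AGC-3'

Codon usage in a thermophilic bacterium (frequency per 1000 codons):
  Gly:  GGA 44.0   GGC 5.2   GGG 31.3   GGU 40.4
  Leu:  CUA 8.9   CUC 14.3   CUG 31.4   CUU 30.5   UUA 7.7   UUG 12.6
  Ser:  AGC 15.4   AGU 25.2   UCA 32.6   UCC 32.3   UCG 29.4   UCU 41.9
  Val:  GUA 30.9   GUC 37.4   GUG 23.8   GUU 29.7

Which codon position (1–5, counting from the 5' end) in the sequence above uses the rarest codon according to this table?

Codon 1 GGA (Gly): 44.0 per 1000.
Codon 2 GUC (Val): 37.4 per 1000.
Codon 3 CUU (Leu): 30.5 per 1000.
Codon 4 UUG (Leu): 12.6 per 1000.
Codon 5 AGC (Ser): 15.4 per 1000.
Lowest frequency is 12.6 at codon 4.

4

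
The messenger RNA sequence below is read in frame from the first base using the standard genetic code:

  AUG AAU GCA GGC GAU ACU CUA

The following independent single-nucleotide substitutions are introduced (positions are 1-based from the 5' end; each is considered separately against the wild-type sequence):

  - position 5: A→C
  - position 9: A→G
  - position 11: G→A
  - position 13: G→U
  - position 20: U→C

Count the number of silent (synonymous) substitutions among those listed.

Codon 2: AAU (Asn) → ACU (Thr) — missense.
Codon 3: GCA (Ala) → GCG (Ala) — synonymous.
Codon 4: GGC (Gly) → GAC (Asp) — missense.
Codon 5: GAU (Asp) → UAU (Tyr) — missense.
Codon 7: CUA (Leu) → CCA (Pro) — missense.
Synonymous: 1 of 5.

1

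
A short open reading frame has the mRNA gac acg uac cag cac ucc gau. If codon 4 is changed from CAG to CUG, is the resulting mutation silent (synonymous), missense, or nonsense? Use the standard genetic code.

missense

Position 11 falls in codon 4: CAG → Gln.
After the substitution the codon is CUG → Leu.
Gln ≠ Leu, so this is a missense mutation.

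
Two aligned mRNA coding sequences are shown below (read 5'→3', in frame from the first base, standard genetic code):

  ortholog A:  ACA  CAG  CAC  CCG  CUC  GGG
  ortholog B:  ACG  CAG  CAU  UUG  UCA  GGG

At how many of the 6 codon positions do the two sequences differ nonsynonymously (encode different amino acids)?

2

Codon 1: ACA Thr / ACG Thr — synonymous.
Codon 2: CAG Gln / CAG Gln — identical.
Codon 3: CAC His / CAU His — synonymous.
Codon 4: CCG Pro / UUG Leu — nonsynonymous.
Codon 5: CUC Leu / UCA Ser — nonsynonymous.
Codon 6: GGG Gly / GGG Gly — identical.
Nonsynonymous differences: 2.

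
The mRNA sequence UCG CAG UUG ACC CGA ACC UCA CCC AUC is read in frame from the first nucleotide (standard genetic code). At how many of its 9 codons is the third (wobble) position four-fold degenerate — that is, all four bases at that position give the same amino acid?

Codon 1 UCG (Ser): third position 4-fold.
Codon 2 CAG (Gln): third position 2-fold.
Codon 3 UUG (Leu): third position 2-fold.
Codon 4 ACC (Thr): third position 4-fold.
Codon 5 CGA (Arg): third position 4-fold.
Codon 6 ACC (Thr): third position 4-fold.
Codon 7 UCA (Ser): third position 4-fold.
Codon 8 CCC (Pro): third position 4-fold.
Codon 9 AUC (Ile): third position 3-fold.
Four-fold degenerate third positions: 6.

6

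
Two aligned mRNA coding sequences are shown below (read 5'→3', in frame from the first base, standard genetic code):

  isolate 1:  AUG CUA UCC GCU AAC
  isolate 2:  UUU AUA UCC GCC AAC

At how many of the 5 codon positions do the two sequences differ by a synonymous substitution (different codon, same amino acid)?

Codon 1: AUG Met / UUU Phe — nonsynonymous.
Codon 2: CUA Leu / AUA Ile — nonsynonymous.
Codon 3: UCC Ser / UCC Ser — identical.
Codon 4: GCU Ala / GCC Ala — synonymous.
Codon 5: AAC Asn / AAC Asn — identical.
Synonymous differences: 1.

1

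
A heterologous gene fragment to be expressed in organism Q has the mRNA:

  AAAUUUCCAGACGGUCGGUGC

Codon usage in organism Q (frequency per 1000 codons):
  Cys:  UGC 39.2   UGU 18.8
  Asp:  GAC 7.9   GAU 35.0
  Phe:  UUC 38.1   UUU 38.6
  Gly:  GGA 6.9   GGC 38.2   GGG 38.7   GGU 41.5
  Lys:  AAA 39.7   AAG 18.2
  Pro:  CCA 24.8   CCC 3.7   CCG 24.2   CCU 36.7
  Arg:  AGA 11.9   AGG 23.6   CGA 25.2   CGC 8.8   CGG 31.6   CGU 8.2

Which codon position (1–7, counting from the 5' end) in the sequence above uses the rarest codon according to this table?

Codon 1 AAA (Lys): 39.7 per 1000.
Codon 2 UUU (Phe): 38.6 per 1000.
Codon 3 CCA (Pro): 24.8 per 1000.
Codon 4 GAC (Asp): 7.9 per 1000.
Codon 5 GGU (Gly): 41.5 per 1000.
Codon 6 CGG (Arg): 31.6 per 1000.
Codon 7 UGC (Cys): 39.2 per 1000.
Lowest frequency is 7.9 at codon 4.

4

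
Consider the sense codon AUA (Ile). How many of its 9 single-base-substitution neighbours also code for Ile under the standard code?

2

Position 1: none → 0 synonymous.
Position 2: none → 0 synonymous.
Position 3: AUU, AUC → 2 synonymous.
Total: 0 + 0 + 2 = 2.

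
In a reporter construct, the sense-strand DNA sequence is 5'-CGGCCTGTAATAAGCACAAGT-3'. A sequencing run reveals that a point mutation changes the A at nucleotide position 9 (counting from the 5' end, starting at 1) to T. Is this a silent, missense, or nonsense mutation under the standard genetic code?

Position 9 falls in codon 3: GTA → Val.
After the substitution the codon is GTT → Val.
Both encode Val, so the change is synonymous.

silent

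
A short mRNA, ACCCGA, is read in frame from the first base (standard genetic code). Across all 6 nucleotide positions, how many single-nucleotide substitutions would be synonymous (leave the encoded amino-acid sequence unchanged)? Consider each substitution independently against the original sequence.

7

Codon 1 (ACC, Thr): 3 synonymous substitutions.
Codon 2 (CGA, Arg): 4 synonymous substitutions.
Total: 3 + 4 = 7.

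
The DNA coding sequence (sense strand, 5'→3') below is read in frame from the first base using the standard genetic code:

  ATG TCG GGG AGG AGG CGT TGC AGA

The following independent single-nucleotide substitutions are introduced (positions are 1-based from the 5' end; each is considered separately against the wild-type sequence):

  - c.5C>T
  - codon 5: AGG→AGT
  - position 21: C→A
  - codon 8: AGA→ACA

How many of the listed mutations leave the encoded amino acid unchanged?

Codon 2: TCG (Ser) → TTG (Leu) — missense.
Codon 5: AGG (Arg) → AGT (Ser) — missense.
Codon 7: TGC (Cys) → TGA (Stop) — nonsense.
Codon 8: AGA (Arg) → ACA (Thr) — missense.
Synonymous: 0 of 4.

0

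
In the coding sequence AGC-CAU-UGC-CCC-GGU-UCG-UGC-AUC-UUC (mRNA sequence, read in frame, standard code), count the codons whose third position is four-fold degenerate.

3

Codon 1 AGC (Ser): third position 2-fold.
Codon 2 CAU (His): third position 2-fold.
Codon 3 UGC (Cys): third position 2-fold.
Codon 4 CCC (Pro): third position 4-fold.
Codon 5 GGU (Gly): third position 4-fold.
Codon 6 UCG (Ser): third position 4-fold.
Codon 7 UGC (Cys): third position 2-fold.
Codon 8 AUC (Ile): third position 3-fold.
Codon 9 UUC (Phe): third position 2-fold.
Four-fold degenerate third positions: 3.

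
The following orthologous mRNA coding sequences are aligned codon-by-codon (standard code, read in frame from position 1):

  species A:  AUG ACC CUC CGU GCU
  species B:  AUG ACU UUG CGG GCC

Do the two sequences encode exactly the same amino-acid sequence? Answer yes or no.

Codon 1: AUG Met / AUG Met — identical.
Codon 2: ACC Thr / ACU Thr — synonymous.
Codon 3: CUC Leu / UUG Leu — synonymous.
Codon 4: CGU Arg / CGG Arg — synonymous.
Codon 5: GCU Ala / GCC Ala — synonymous.
Nonsynonymous differences: 0 → same protein.

yes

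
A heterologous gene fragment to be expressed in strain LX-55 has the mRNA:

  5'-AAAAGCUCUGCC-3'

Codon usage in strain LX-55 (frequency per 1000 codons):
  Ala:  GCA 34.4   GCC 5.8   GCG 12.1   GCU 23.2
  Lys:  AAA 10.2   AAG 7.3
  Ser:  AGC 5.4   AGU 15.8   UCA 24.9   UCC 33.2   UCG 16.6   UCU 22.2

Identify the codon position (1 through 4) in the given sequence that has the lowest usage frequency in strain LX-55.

Codon 1 AAA (Lys): 10.2 per 1000.
Codon 2 AGC (Ser): 5.4 per 1000.
Codon 3 UCU (Ser): 22.2 per 1000.
Codon 4 GCC (Ala): 5.8 per 1000.
Lowest frequency is 5.4 at codon 2.

2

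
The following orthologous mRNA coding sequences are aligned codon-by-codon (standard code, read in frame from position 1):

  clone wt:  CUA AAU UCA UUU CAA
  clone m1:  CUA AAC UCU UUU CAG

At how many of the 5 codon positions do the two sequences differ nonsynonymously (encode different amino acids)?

0

Codon 1: CUA Leu / CUA Leu — identical.
Codon 2: AAU Asn / AAC Asn — synonymous.
Codon 3: UCA Ser / UCU Ser — synonymous.
Codon 4: UUU Phe / UUU Phe — identical.
Codon 5: CAA Gln / CAG Gln — synonymous.
Nonsynonymous differences: 0.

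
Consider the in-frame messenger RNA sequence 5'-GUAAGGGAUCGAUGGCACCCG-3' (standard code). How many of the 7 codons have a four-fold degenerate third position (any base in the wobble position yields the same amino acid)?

3

Codon 1 GUA (Val): third position 4-fold.
Codon 2 AGG (Arg): third position 2-fold.
Codon 3 GAU (Asp): third position 2-fold.
Codon 4 CGA (Arg): third position 4-fold.
Codon 5 UGG (Trp): third position 1-fold.
Codon 6 CAC (His): third position 2-fold.
Codon 7 CCG (Pro): third position 4-fold.
Four-fold degenerate third positions: 3.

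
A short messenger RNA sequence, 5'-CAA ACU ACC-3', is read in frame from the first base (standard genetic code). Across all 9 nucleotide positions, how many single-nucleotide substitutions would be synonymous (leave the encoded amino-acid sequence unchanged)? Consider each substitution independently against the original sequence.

7

Codon 1 (CAA, Gln): 1 synonymous substitution.
Codon 2 (ACU, Thr): 3 synonymous substitutions.
Codon 3 (ACC, Thr): 3 synonymous substitutions.
Total: 1 + 3 + 3 = 7.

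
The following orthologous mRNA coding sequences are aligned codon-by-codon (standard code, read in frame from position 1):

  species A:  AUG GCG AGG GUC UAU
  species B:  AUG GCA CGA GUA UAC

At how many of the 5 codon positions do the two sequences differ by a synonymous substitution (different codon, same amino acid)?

4

Codon 1: AUG Met / AUG Met — identical.
Codon 2: GCG Ala / GCA Ala — synonymous.
Codon 3: AGG Arg / CGA Arg — synonymous.
Codon 4: GUC Val / GUA Val — synonymous.
Codon 5: UAU Tyr / UAC Tyr — synonymous.
Synonymous differences: 4.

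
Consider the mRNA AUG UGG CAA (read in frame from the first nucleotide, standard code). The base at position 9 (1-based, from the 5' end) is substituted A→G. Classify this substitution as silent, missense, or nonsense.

Position 9 falls in codon 3: CAA → Gln.
After the substitution the codon is CAG → Gln.
Both encode Gln, so the change is synonymous.

silent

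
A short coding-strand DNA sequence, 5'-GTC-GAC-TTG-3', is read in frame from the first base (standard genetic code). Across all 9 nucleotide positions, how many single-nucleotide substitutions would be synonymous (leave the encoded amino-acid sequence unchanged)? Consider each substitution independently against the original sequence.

Codon 1 (GTC, Val): 3 synonymous substitutions.
Codon 2 (GAC, Asp): 1 synonymous substitution.
Codon 3 (TTG, Leu): 2 synonymous substitutions.
Total: 3 + 1 + 2 = 6.

6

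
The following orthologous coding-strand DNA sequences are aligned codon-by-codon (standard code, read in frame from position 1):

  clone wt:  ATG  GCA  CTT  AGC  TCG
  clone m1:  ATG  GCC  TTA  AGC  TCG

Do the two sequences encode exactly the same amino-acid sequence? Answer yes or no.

Codon 1: ATG Met / ATG Met — identical.
Codon 2: GCA Ala / GCC Ala — synonymous.
Codon 3: CTT Leu / TTA Leu — synonymous.
Codon 4: AGC Ser / AGC Ser — identical.
Codon 5: TCG Ser / TCG Ser — identical.
Nonsynonymous differences: 0 → same protein.

yes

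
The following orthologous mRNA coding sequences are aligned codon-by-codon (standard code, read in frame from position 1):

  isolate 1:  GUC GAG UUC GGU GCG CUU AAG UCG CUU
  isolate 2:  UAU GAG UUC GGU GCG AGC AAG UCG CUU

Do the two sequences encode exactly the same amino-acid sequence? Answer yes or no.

no

Codon 1: GUC Val / UAU Tyr — nonsynonymous.
Codon 2: GAG Glu / GAG Glu — identical.
Codon 3: UUC Phe / UUC Phe — identical.
Codon 4: GGU Gly / GGU Gly — identical.
Codon 5: GCG Ala / GCG Ala — identical.
Codon 6: CUU Leu / AGC Ser — nonsynonymous.
Codon 7: AAG Lys / AAG Lys — identical.
Codon 8: UCG Ser / UCG Ser — identical.
Codon 9: CUU Leu / CUU Leu — identical.
Nonsynonymous differences: 2 → different protein.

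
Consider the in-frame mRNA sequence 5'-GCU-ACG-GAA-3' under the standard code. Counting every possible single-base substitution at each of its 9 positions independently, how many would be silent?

Codon 1 (GCU, Ala): 3 synonymous substitutions.
Codon 2 (ACG, Thr): 3 synonymous substitutions.
Codon 3 (GAA, Glu): 1 synonymous substitution.
Total: 3 + 3 + 1 = 7.

7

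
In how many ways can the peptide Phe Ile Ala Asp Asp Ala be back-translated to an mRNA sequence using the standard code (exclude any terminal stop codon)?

Phe: 2 codons.
Ile: 3 codons.
Ala: 4 codons.
Asp: 2 codons.
Asp: 2 codons.
Ala: 4 codons.
2 × 3 × 4 × 2 × 2 × 4 = 384.

384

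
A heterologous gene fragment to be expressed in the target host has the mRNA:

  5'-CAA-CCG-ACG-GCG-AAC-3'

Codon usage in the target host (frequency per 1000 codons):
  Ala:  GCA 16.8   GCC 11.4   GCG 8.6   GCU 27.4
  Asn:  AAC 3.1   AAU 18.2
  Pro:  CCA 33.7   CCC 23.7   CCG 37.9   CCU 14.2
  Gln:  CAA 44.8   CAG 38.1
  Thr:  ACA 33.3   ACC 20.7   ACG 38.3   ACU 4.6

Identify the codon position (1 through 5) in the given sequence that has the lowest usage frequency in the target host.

5

Codon 1 CAA (Gln): 44.8 per 1000.
Codon 2 CCG (Pro): 37.9 per 1000.
Codon 3 ACG (Thr): 38.3 per 1000.
Codon 4 GCG (Ala): 8.6 per 1000.
Codon 5 AAC (Asn): 3.1 per 1000.
Lowest frequency is 3.1 at codon 5.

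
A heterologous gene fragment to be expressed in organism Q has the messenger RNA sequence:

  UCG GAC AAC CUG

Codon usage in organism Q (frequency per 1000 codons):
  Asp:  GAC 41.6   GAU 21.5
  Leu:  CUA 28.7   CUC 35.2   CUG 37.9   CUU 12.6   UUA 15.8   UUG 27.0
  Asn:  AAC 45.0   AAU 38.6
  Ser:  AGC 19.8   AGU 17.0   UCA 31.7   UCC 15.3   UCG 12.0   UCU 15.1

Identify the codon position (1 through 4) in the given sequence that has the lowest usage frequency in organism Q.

1

Codon 1 UCG (Ser): 12.0 per 1000.
Codon 2 GAC (Asp): 41.6 per 1000.
Codon 3 AAC (Asn): 45.0 per 1000.
Codon 4 CUG (Leu): 37.9 per 1000.
Lowest frequency is 12.0 at codon 1.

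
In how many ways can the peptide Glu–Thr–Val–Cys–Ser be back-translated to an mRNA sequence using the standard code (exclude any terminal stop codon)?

Glu: 2 codons.
Thr: 4 codons.
Val: 4 codons.
Cys: 2 codons.
Ser: 6 codons.
2 × 4 × 4 × 2 × 6 = 384.

384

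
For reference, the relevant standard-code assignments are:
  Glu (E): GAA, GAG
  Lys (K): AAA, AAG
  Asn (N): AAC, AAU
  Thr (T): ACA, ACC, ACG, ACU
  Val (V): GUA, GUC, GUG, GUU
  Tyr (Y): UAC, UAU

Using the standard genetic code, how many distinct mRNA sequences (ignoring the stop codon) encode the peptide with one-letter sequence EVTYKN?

Glu: 2 codons.
Val: 4 codons.
Thr: 4 codons.
Tyr: 2 codons.
Lys: 2 codons.
Asn: 2 codons.
2 × 4 × 4 × 2 × 2 × 2 = 256.

256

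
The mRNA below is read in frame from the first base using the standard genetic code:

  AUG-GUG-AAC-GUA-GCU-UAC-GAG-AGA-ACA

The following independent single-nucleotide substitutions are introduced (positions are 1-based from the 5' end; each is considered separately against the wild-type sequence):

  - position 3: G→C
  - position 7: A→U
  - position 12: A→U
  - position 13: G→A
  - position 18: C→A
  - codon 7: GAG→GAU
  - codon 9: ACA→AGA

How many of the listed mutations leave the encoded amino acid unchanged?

Codon 1: AUG (Met) → AUC (Ile) — missense.
Codon 3: AAC (Asn) → UAC (Tyr) — missense.
Codon 4: GUA (Val) → GUU (Val) — synonymous.
Codon 5: GCU (Ala) → ACU (Thr) — missense.
Codon 6: UAC (Tyr) → UAA (Stop) — nonsense.
Codon 7: GAG (Glu) → GAU (Asp) — missense.
Codon 9: ACA (Thr) → AGA (Arg) — missense.
Synonymous: 1 of 7.

1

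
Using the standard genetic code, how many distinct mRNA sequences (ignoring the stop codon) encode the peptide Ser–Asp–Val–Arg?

Ser: 6 codons.
Asp: 2 codons.
Val: 4 codons.
Arg: 6 codons.
6 × 2 × 4 × 6 = 288.

288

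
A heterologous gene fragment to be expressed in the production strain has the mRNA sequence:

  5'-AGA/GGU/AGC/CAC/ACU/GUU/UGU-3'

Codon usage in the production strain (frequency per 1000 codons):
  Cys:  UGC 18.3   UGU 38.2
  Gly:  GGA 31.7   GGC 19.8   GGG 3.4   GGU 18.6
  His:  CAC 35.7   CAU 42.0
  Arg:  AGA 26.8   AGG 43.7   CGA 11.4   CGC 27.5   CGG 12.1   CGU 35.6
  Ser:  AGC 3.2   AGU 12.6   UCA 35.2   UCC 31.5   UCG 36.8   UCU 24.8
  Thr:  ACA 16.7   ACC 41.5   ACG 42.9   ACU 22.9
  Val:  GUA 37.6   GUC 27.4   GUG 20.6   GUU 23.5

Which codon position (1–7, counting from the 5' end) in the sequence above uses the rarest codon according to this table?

Codon 1 AGA (Arg): 26.8 per 1000.
Codon 2 GGU (Gly): 18.6 per 1000.
Codon 3 AGC (Ser): 3.2 per 1000.
Codon 4 CAC (His): 35.7 per 1000.
Codon 5 ACU (Thr): 22.9 per 1000.
Codon 6 GUU (Val): 23.5 per 1000.
Codon 7 UGU (Cys): 38.2 per 1000.
Lowest frequency is 3.2 at codon 3.

3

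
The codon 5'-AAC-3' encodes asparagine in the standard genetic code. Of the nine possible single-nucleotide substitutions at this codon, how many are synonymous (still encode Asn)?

1

Position 1: none → 0 synonymous.
Position 2: none → 0 synonymous.
Position 3: AAU → 1 synonymous.
Total: 0 + 0 + 1 = 1.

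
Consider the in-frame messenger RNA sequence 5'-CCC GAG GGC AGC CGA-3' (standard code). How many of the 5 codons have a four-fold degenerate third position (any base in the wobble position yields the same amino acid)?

3

Codon 1 CCC (Pro): third position 4-fold.
Codon 2 GAG (Glu): third position 2-fold.
Codon 3 GGC (Gly): third position 4-fold.
Codon 4 AGC (Ser): third position 2-fold.
Codon 5 CGA (Arg): third position 4-fold.
Four-fold degenerate third positions: 3.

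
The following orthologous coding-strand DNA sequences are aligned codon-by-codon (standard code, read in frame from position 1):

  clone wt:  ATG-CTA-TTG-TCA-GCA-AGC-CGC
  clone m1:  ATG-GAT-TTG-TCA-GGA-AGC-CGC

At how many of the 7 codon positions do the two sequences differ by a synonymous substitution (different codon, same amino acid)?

Codon 1: ATG Met / ATG Met — identical.
Codon 2: CTA Leu / GAT Asp — nonsynonymous.
Codon 3: TTG Leu / TTG Leu — identical.
Codon 4: TCA Ser / TCA Ser — identical.
Codon 5: GCA Ala / GGA Gly — nonsynonymous.
Codon 6: AGC Ser / AGC Ser — identical.
Codon 7: CGC Arg / CGC Arg — identical.
Synonymous differences: 0.

0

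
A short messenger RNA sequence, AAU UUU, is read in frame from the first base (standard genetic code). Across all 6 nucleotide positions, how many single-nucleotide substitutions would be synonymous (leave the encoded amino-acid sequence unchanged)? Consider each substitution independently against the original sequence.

2

Codon 1 (AAU, Asn): 1 synonymous substitution.
Codon 2 (UUU, Phe): 1 synonymous substitution.
Total: 1 + 1 = 2.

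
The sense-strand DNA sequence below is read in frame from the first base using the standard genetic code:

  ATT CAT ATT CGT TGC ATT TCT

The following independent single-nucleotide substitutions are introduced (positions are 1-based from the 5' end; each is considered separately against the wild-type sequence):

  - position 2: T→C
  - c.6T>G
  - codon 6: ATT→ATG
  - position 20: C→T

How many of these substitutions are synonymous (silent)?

Codon 1: ATT (Ile) → ACT (Thr) — missense.
Codon 2: CAT (His) → CAG (Gln) — missense.
Codon 6: ATT (Ile) → ATG (Met) — missense.
Codon 7: TCT (Ser) → TTT (Phe) — missense.
Synonymous: 0 of 4.

0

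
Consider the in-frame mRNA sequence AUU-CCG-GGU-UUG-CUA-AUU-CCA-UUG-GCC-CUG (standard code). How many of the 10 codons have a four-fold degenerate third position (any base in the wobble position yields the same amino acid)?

6

Codon 1 AUU (Ile): third position 3-fold.
Codon 2 CCG (Pro): third position 4-fold.
Codon 3 GGU (Gly): third position 4-fold.
Codon 4 UUG (Leu): third position 2-fold.
Codon 5 CUA (Leu): third position 4-fold.
Codon 6 AUU (Ile): third position 3-fold.
Codon 7 CCA (Pro): third position 4-fold.
Codon 8 UUG (Leu): third position 2-fold.
Codon 9 GCC (Ala): third position 4-fold.
Codon 10 CUG (Leu): third position 4-fold.
Four-fold degenerate third positions: 6.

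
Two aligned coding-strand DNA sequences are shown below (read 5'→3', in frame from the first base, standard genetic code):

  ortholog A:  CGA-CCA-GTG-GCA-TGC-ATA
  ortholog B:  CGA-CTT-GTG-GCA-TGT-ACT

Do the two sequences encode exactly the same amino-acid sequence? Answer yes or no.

Codon 1: CGA Arg / CGA Arg — identical.
Codon 2: CCA Pro / CTT Leu — nonsynonymous.
Codon 3: GTG Val / GTG Val — identical.
Codon 4: GCA Ala / GCA Ala — identical.
Codon 5: TGC Cys / TGT Cys — synonymous.
Codon 6: ATA Ile / ACT Thr — nonsynonymous.
Nonsynonymous differences: 2 → different protein.

no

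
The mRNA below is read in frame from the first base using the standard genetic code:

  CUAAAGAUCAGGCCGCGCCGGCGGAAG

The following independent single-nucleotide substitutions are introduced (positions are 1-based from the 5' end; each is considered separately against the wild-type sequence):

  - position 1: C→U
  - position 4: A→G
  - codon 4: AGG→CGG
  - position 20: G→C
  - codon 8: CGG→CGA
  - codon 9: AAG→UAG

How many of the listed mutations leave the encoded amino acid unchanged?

3

Codon 1: CUA (Leu) → UUA (Leu) — synonymous.
Codon 2: AAG (Lys) → GAG (Glu) — missense.
Codon 4: AGG (Arg) → CGG (Arg) — synonymous.
Codon 7: CGG (Arg) → CCG (Pro) — missense.
Codon 8: CGG (Arg) → CGA (Arg) — synonymous.
Codon 9: AAG (Lys) → UAG (Stop) — nonsense.
Synonymous: 3 of 6.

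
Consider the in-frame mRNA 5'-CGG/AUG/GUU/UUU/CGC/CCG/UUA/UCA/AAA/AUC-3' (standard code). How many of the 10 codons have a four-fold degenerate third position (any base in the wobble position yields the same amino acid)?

Codon 1 CGG (Arg): third position 4-fold.
Codon 2 AUG (Met): third position 1-fold.
Codon 3 GUU (Val): third position 4-fold.
Codon 4 UUU (Phe): third position 2-fold.
Codon 5 CGC (Arg): third position 4-fold.
Codon 6 CCG (Pro): third position 4-fold.
Codon 7 UUA (Leu): third position 2-fold.
Codon 8 UCA (Ser): third position 4-fold.
Codon 9 AAA (Lys): third position 2-fold.
Codon 10 AUC (Ile): third position 3-fold.
Four-fold degenerate third positions: 5.

5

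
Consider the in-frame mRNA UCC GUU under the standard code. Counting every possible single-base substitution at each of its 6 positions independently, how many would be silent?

Codon 1 (UCC, Ser): 3 synonymous substitutions.
Codon 2 (GUU, Val): 3 synonymous substitutions.
Total: 3 + 3 = 6.

6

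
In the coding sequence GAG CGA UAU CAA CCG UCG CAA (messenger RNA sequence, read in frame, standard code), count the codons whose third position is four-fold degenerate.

3

Codon 1 GAG (Glu): third position 2-fold.
Codon 2 CGA (Arg): third position 4-fold.
Codon 3 UAU (Tyr): third position 2-fold.
Codon 4 CAA (Gln): third position 2-fold.
Codon 5 CCG (Pro): third position 4-fold.
Codon 6 UCG (Ser): third position 4-fold.
Codon 7 CAA (Gln): third position 2-fold.
Four-fold degenerate third positions: 3.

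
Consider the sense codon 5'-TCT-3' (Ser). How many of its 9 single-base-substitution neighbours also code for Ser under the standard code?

Position 1: none → 0 synonymous.
Position 2: none → 0 synonymous.
Position 3: TCC, TCA, TCG → 3 synonymous.
Total: 0 + 0 + 3 = 3.

3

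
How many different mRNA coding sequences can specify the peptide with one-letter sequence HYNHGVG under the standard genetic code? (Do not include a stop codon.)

His: 2 codons.
Tyr: 2 codons.
Asn: 2 codons.
His: 2 codons.
Gly: 4 codons.
Val: 4 codons.
Gly: 4 codons.
2 × 2 × 2 × 2 × 4 × 4 × 4 = 1024.

1024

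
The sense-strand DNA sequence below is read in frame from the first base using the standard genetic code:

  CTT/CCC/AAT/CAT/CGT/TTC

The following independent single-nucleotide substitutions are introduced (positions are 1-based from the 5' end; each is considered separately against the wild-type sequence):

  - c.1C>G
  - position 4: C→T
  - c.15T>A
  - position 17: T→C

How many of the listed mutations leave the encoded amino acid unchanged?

Codon 1: CTT (Leu) → GTT (Val) — missense.
Codon 2: CCC (Pro) → TCC (Ser) — missense.
Codon 5: CGT (Arg) → CGA (Arg) — synonymous.
Codon 6: TTC (Phe) → TCC (Ser) — missense.
Synonymous: 1 of 4.

1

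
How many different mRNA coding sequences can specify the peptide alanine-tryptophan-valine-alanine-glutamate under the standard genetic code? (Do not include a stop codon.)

Ala: 4 codons.
Trp: 1 codon.
Val: 4 codons.
Ala: 4 codons.
Glu: 2 codons.
4 × 1 × 4 × 4 × 2 = 128.

128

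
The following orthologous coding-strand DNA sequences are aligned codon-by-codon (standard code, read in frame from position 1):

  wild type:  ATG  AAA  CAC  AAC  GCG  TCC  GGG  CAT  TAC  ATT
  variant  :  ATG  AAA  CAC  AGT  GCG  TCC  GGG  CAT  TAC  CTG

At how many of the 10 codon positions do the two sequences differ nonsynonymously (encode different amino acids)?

Codon 1: ATG Met / ATG Met — identical.
Codon 2: AAA Lys / AAA Lys — identical.
Codon 3: CAC His / CAC His — identical.
Codon 4: AAC Asn / AGT Ser — nonsynonymous.
Codon 5: GCG Ala / GCG Ala — identical.
Codon 6: TCC Ser / TCC Ser — identical.
Codon 7: GGG Gly / GGG Gly — identical.
Codon 8: CAT His / CAT His — identical.
Codon 9: TAC Tyr / TAC Tyr — identical.
Codon 10: ATT Ile / CTG Leu — nonsynonymous.
Nonsynonymous differences: 2.

2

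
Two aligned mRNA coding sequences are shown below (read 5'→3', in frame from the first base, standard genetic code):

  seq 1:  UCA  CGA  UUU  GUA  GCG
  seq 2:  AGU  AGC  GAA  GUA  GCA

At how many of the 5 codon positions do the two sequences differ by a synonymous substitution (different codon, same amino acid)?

2

Codon 1: UCA Ser / AGU Ser — synonymous.
Codon 2: CGA Arg / AGC Ser — nonsynonymous.
Codon 3: UUU Phe / GAA Glu — nonsynonymous.
Codon 4: GUA Val / GUA Val — identical.
Codon 5: GCG Ala / GCA Ala — synonymous.
Synonymous differences: 2.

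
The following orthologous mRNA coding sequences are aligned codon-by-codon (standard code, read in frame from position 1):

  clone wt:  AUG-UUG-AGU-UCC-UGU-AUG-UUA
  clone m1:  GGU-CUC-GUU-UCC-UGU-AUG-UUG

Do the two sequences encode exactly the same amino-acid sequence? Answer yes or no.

Codon 1: AUG Met / GGU Gly — nonsynonymous.
Codon 2: UUG Leu / CUC Leu — synonymous.
Codon 3: AGU Ser / GUU Val — nonsynonymous.
Codon 4: UCC Ser / UCC Ser — identical.
Codon 5: UGU Cys / UGU Cys — identical.
Codon 6: AUG Met / AUG Met — identical.
Codon 7: UUA Leu / UUG Leu — synonymous.
Nonsynonymous differences: 2 → different protein.

no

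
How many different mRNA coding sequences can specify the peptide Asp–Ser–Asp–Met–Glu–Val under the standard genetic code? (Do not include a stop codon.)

Asp: 2 codons.
Ser: 6 codons.
Asp: 2 codons.
Met: 1 codon.
Glu: 2 codons.
Val: 4 codons.
2 × 6 × 2 × 1 × 2 × 4 = 192.

192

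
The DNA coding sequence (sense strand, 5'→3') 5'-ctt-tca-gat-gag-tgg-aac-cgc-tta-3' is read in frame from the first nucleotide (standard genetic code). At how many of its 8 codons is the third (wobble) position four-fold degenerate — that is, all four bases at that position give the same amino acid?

3

Codon 1 CTT (Leu): third position 4-fold.
Codon 2 TCA (Ser): third position 4-fold.
Codon 3 GAT (Asp): third position 2-fold.
Codon 4 GAG (Glu): third position 2-fold.
Codon 5 TGG (Trp): third position 1-fold.
Codon 6 AAC (Asn): third position 2-fold.
Codon 7 CGC (Arg): third position 4-fold.
Codon 8 TTA (Leu): third position 2-fold.
Four-fold degenerate third positions: 3.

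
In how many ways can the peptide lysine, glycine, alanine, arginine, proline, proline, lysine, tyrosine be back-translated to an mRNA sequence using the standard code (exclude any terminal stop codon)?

12288

Lys: 2 codons.
Gly: 4 codons.
Ala: 4 codons.
Arg: 6 codons.
Pro: 4 codons.
Pro: 4 codons.
Lys: 2 codons.
Tyr: 2 codons.
2 × 4 × 4 × 6 × 4 × 4 × 2 × 2 = 12288.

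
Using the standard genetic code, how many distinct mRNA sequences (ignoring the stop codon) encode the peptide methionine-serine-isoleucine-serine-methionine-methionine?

Met: 1 codon.
Ser: 6 codons.
Ile: 3 codons.
Ser: 6 codons.
Met: 1 codon.
Met: 1 codon.
1 × 6 × 3 × 6 × 1 × 1 = 108.

108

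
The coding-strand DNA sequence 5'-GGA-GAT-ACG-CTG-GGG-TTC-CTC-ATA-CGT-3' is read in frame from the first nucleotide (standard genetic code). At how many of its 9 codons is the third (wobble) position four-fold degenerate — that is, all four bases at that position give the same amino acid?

Codon 1 GGA (Gly): third position 4-fold.
Codon 2 GAT (Asp): third position 2-fold.
Codon 3 ACG (Thr): third position 4-fold.
Codon 4 CTG (Leu): third position 4-fold.
Codon 5 GGG (Gly): third position 4-fold.
Codon 6 TTC (Phe): third position 2-fold.
Codon 7 CTC (Leu): third position 4-fold.
Codon 8 ATA (Ile): third position 3-fold.
Codon 9 CGT (Arg): third position 4-fold.
Four-fold degenerate third positions: 6.

6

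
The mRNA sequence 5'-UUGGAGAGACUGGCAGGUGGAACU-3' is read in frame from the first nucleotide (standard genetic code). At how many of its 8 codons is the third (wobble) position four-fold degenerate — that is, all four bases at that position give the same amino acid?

Codon 1 UUG (Leu): third position 2-fold.
Codon 2 GAG (Glu): third position 2-fold.
Codon 3 AGA (Arg): third position 2-fold.
Codon 4 CUG (Leu): third position 4-fold.
Codon 5 GCA (Ala): third position 4-fold.
Codon 6 GGU (Gly): third position 4-fold.
Codon 7 GGA (Gly): third position 4-fold.
Codon 8 ACU (Thr): third position 4-fold.
Four-fold degenerate third positions: 5.

5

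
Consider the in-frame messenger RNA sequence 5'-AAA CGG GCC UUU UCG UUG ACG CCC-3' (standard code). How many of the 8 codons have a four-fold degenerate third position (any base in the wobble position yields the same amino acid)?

5

Codon 1 AAA (Lys): third position 2-fold.
Codon 2 CGG (Arg): third position 4-fold.
Codon 3 GCC (Ala): third position 4-fold.
Codon 4 UUU (Phe): third position 2-fold.
Codon 5 UCG (Ser): third position 4-fold.
Codon 6 UUG (Leu): third position 2-fold.
Codon 7 ACG (Thr): third position 4-fold.
Codon 8 CCC (Pro): third position 4-fold.
Four-fold degenerate third positions: 5.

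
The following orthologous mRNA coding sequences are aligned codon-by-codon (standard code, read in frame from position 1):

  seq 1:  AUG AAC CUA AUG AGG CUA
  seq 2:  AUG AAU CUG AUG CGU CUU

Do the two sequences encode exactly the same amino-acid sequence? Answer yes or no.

Codon 1: AUG Met / AUG Met — identical.
Codon 2: AAC Asn / AAU Asn — synonymous.
Codon 3: CUA Leu / CUG Leu — synonymous.
Codon 4: AUG Met / AUG Met — identical.
Codon 5: AGG Arg / CGU Arg — synonymous.
Codon 6: CUA Leu / CUU Leu — synonymous.
Nonsynonymous differences: 0 → same protein.

yes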